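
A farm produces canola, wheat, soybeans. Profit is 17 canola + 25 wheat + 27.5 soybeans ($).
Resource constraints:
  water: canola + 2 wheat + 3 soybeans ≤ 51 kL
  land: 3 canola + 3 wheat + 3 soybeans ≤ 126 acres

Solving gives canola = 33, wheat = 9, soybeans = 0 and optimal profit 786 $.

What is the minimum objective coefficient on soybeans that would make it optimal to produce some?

At the optimum: water uses 51 of 51 (binding); land uses 126 of 126 (binding).
The binding rows give the dual system: 1·y_water + 3·y_land = 17 and 2·y_water + 3·y_land = 25.
→ y_water = 8 and y_land = 3.
soybeans enters the basis when its profit ≥ yᵀa₃ = 8·3 + 3·3 = 33.

33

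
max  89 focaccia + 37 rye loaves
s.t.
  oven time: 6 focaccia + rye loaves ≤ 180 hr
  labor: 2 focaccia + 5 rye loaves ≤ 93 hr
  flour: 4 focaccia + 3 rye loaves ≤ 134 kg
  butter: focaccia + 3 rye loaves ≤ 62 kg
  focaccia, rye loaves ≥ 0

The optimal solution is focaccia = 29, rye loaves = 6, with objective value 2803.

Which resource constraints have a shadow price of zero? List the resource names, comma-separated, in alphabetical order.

butter, labor

oven time: 180/180 (binding)
labor: 88/93 (slack 5)
flour: 134/134 (binding)
butter: 47/62 (slack 15)
By complementary slackness, a constraint with positive slack has shadow price 0 → butter, labor.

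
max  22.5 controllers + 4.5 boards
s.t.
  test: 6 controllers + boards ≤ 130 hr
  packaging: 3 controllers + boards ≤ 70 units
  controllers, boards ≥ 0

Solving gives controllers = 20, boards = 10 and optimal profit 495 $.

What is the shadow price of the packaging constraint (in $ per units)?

1.5

Check each constraint at x*: test 130/130 (tight); packaging 70/70 (tight).
The binding rows give the dual system: 6·y_test + 3·y_packaging = 22.5 and 1·y_test + 1·y_packaging = 4.5.
Solving: y_test = 3, y_packaging = 1.5.
Shadow price of packaging = 1.5.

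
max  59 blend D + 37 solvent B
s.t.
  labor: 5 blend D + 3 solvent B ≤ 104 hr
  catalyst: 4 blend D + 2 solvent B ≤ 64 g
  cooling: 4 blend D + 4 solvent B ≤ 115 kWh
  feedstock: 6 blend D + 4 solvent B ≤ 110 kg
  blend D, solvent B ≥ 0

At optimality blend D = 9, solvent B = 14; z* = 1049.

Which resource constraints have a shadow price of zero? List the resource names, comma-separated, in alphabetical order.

labor: 87/104 (slack 17)
catalyst: 64/64 (binding)
cooling: 92/115 (slack 23)
feedstock: 110/110 (binding)
By complementary slackness, a constraint with positive slack has shadow price 0 → cooling, labor.

cooling, labor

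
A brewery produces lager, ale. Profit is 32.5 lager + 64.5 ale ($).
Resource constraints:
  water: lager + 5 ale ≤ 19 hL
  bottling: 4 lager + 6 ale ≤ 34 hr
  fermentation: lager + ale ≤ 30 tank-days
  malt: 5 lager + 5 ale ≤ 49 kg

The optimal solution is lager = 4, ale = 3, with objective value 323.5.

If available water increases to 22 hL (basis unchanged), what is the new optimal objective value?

337

At the optimum: water uses 19 of 19 (binding); bottling uses 34 of 34 (binding); fermentation uses 7 of 30 (slack = 23); malt uses 35 of 49 (slack = 14).
Since fermentation, malt are not tight, their duals are 0.
The binding rows give the dual system: 1·y_water + 4·y_bottling = 32.5 and 5·y_water + 6·y_bottling = 64.5.
This yields shadow prices y_water = 4.5, y_bottling = 7.
Δz = y_water·Δb = 4.5 × (3) = 13.5, so new z* = 323.5 + 13.5 = 337.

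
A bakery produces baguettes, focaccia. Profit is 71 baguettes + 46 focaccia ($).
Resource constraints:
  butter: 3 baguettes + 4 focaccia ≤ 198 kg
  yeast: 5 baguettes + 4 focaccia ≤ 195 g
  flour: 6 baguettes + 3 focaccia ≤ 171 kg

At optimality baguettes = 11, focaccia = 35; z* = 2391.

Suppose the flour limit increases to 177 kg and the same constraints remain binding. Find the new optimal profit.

2427

At the optimum: butter uses 173 of 198 (slack = 25); yeast uses 195 of 195 (binding); flour uses 171 of 171 (binding).
Since butter is not tight, its dual is 0.
Dual feasibility on the basic columns requires 5·y_yeast + 6·y_flour = 71, 4·y_yeast + 3·y_flour = 46.
Solving: y_yeast = 7, y_flour = 6.
Δz = y_flour·Δb = 6 × (6) = 36, so new z* = 2391 + 36 = 2427.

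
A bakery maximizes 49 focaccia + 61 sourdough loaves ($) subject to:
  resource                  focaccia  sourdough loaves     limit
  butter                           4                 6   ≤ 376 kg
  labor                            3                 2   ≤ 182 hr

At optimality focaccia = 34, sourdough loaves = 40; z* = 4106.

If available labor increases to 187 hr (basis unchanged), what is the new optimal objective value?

4131

Both butter and labor are binding at x*.
Dual feasibility on the basic columns requires 4·y_butter + 3·y_labor = 49, 6·y_butter + 2·y_labor = 61.
→ y_butter = 8.5 and y_labor = 5.
Δz = y_labor·Δb = 5 × (5) = 25, so new z* = 4106 + 25 = 4131.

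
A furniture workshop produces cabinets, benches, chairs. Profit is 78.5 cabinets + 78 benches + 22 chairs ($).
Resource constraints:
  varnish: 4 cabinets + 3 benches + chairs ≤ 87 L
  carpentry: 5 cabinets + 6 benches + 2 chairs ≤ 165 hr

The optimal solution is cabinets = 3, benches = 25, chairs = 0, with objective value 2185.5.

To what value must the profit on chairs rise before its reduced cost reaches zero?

Both varnish and carpentry are binding at x*.
The binding rows give the dual system: 4·y_varnish + 5·y_carpentry = 78.5 and 3·y_varnish + 6·y_carpentry = 78.
Solving: y_varnish = 9, y_carpentry = 8.5.
chairs enters the basis when its profit ≥ yᵀa₃ = 9·1 + 8.5·2 = 26.

26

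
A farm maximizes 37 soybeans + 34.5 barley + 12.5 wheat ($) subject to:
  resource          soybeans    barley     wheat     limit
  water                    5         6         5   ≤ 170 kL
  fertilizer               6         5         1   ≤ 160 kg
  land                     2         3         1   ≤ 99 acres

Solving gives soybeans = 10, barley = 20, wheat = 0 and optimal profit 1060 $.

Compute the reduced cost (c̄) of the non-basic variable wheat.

-2

At the optimum: water uses 170 of 170 (binding); fertilizer uses 160 of 160 (binding); land uses 80 of 99 (slack = 19).
Slack constraints have shadow price 0 (complementary slackness).
From A_Bᵀ y = c: 5·y_water + 6·y_fertilizer = 37; 6·y_water + 5·y_fertilizer = 34.5.
Solving: y_water = 2, y_fertilizer = 4.5.
Reduced cost of wheat: c₃ − yᵀa₃ = 12.5 − (2·5 + 4.5·1) = 12.5 − 14.5 = -2.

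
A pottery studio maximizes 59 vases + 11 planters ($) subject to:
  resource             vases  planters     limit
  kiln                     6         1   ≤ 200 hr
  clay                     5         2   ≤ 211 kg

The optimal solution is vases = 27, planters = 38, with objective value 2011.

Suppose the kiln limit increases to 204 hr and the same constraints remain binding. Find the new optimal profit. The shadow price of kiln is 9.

Δb = 4, so new z* = 2011 + (9)·(4) = 2011 + 36 = 2047.

2047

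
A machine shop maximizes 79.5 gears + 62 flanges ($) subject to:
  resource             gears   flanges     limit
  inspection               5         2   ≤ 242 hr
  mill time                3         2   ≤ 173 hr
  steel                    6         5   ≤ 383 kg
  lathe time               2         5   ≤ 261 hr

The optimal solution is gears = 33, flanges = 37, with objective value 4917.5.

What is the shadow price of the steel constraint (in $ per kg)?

9

Binding: mill time and steel. Non-binding: inspection (3 unused), lathe time (10 unused).
Slack constraints have shadow price 0 (complementary slackness).
The binding rows give the dual system: 3·y_mill time + 6·y_steel = 79.5 and 2·y_mill time + 5·y_steel = 62.
Solving: y_mill time = 8.5, y_steel = 9.
Shadow price of steel = 9.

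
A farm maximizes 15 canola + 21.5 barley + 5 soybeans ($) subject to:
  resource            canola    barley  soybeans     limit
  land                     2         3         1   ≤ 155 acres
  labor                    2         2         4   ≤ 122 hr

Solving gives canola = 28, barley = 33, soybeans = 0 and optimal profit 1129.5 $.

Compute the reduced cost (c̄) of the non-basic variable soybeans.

-5.5

Both land and labor are binding at x*.
Dual feasibility on the basic columns requires 2·y_land + 2·y_labor = 15, 3·y_land + 2·y_labor = 21.5.
This yields shadow prices y_land = 6.5, y_labor = 1.
Reduced cost of soybeans: c₃ − yᵀa₃ = 5 − (6.5·1 + 1·4) = 5 − 10.5 = -5.5.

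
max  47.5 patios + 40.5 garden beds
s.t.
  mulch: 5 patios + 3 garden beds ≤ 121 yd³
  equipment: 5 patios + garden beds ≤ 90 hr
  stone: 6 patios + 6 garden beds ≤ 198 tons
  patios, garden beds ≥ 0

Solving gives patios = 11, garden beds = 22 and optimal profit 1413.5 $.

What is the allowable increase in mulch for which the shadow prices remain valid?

Binding constraints: mulch, stone. The basis is B = [[5,3],[6,6]] with det 12.
Per unit increase in mulch, x* moves by d = (0.5, -0.5).
The basis stays optimal until equipment becomes binding; allowable increase = 6.5 yd³.

6.5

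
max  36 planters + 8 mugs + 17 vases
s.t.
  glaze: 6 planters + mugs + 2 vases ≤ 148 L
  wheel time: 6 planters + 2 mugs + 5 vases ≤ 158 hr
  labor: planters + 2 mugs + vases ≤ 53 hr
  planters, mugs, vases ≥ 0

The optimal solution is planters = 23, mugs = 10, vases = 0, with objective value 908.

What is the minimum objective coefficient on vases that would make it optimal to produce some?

Check each constraint at x*: glaze 148/148 (tight); wheel time 158/158 (tight); labor 43/53 (slack 10).
Since labor is not tight, its dual is 0.
From A_Bᵀ y = c: 6·y_glaze + 6·y_wheel time = 36; 1·y_glaze + 2·y_wheel time = 8.
Solving: y_glaze = 4, y_wheel time = 2.
vases enters the basis when its profit ≥ yᵀa₃ = 4·2 + 2·5 = 18.

18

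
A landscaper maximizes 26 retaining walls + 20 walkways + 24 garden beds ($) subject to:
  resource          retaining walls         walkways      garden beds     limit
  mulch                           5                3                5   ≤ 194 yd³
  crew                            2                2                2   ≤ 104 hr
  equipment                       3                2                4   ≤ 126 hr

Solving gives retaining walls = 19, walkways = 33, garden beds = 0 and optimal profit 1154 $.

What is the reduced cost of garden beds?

Check each constraint at x*: mulch 194/194 (tight); crew 104/104 (tight); equipment 123/126 (slack 3).
By complementary slackness, y = 0 for the non-binding constraint.
From A_Bᵀ y = c: 5·y_mulch + 2·y_crew = 26; 3·y_mulch + 2·y_crew = 20.
Solving: y_mulch = 3, y_crew = 5.5.
Reduced cost of garden beds: c₃ − yᵀa₃ = 24 − (3·5 + 5.5·2) = 24 − 26 = -2.

-2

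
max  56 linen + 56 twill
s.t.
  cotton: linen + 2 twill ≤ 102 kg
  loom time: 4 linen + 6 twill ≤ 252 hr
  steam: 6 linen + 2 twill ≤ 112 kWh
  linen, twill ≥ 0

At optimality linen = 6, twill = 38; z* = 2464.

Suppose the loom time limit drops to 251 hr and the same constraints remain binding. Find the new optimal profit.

2456

Check each constraint at x*: cotton 82/102 (slack 20); loom time 252/252 (tight); steam 112/112 (tight).
Since cotton is not tight, its dual is 0.
The binding rows give the dual system: 4·y_loom time + 6·y_steam = 56 and 6·y_loom time + 2·y_steam = 56.
This yields shadow prices y_loom time = 8, y_steam = 4.
Δz = y_loom time·Δb = 8 × (-1) = -8, so new z* = 2464 − 8 = 2456.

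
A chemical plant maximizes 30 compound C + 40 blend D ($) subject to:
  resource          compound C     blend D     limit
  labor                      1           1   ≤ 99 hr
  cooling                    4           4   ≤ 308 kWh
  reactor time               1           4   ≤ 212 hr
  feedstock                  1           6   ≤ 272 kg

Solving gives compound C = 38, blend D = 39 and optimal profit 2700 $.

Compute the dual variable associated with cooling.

7

Check each constraint at x*: labor 77/99 (slack 22); cooling 308/308 (tight); reactor time 194/212 (slack 18); feedstock 272/272 (tight).
By complementary slackness, y = 0 for the non-binding constraints.
The binding rows give the dual system: 4·y_cooling + 1·y_feedstock = 30 and 4·y_cooling + 6·y_feedstock = 40.
This yields shadow prices y_cooling = 7, y_feedstock = 2.
Shadow price of cooling = 7.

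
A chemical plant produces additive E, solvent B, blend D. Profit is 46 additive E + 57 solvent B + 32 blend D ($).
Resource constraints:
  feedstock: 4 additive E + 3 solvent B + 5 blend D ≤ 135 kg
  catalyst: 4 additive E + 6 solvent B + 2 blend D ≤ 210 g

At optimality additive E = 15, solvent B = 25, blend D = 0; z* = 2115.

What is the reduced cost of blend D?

At the optimum: feedstock uses 135 of 135 (binding); catalyst uses 210 of 210 (binding).
From A_Bᵀ y = c: 4·y_feedstock + 4·y_catalyst = 46; 3·y_feedstock + 6·y_catalyst = 57.
Solving: y_feedstock = 4, y_catalyst = 7.5.
Reduced cost of blend D: c₃ − yᵀa₃ = 32 − (4·5 + 7.5·2) = 32 − 35 = -3.

-3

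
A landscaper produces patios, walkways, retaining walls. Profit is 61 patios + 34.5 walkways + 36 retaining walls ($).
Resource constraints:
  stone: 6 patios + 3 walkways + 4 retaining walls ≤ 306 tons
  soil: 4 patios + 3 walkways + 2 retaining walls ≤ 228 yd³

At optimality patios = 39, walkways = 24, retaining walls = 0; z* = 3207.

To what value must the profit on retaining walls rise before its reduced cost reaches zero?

38

At the optimum: stone uses 306 of 306 (binding); soil uses 228 of 228 (binding).
The binding rows give the dual system: 6·y_stone + 4·y_soil = 61 and 3·y_stone + 3·y_soil = 34.5.
This yields shadow prices y_stone = 7.5, y_soil = 4.
retaining walls enters the basis when its profit ≥ yᵀa₃ = 7.5·4 + 4·2 = 38.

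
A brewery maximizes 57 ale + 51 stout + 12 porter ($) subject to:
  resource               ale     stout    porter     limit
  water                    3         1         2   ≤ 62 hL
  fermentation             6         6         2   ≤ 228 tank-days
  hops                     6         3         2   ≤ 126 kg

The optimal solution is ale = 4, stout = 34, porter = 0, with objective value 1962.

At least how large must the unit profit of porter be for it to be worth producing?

19

Check each constraint at x*: water 46/62 (slack 16); fermentation 228/228 (tight); hops 126/126 (tight).
Slack constraints have shadow price 0 (complementary slackness).
From A_Bᵀ y = c: 6·y_fermentation + 6·y_hops = 57; 6·y_fermentation + 3·y_hops = 51.
This yields shadow prices y_fermentation = 7.5, y_hops = 2.
porter enters the basis when its profit ≥ yᵀa₃ = 7.5·2 + 2·2 = 19.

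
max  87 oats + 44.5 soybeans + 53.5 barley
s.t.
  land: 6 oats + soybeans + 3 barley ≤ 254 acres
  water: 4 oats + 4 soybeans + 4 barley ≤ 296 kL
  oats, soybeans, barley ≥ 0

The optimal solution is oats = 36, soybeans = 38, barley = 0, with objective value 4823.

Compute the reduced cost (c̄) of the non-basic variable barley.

Check each constraint at x*: land 254/254 (tight); water 296/296 (tight).
Dual feasibility on the basic columns requires 6·y_land + 4·y_water = 87, 1·y_land + 4·y_water = 44.5.
This yields shadow prices y_land = 8.5, y_water = 9.
Reduced cost of barley: c₃ − yᵀa₃ = 53.5 − (8.5·3 + 9·4) = 53.5 − 61.5 = -8.

-8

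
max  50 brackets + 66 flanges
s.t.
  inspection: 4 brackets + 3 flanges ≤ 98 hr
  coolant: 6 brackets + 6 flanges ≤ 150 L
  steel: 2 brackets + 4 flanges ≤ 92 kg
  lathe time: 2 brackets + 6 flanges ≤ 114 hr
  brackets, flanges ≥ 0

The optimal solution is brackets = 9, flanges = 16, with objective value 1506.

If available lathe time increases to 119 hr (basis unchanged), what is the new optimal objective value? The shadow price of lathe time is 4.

1526

Δb = 5, so new z* = 1506 + (4)·(5) = 1506 + 20 = 1526.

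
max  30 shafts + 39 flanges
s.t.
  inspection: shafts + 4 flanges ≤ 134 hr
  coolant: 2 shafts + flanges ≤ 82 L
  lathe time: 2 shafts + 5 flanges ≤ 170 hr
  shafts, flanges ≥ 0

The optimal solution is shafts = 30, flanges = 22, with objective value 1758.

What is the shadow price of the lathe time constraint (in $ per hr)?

Binding: coolant and lathe time. Non-binding: inspection (16 unused).
Since inspection is not tight, its dual is 0.
Dual feasibility on the basic columns requires 2·y_coolant + 2·y_lathe time = 30, 1·y_coolant + 5·y_lathe time = 39.
Solving: y_coolant = 9, y_lathe time = 6.
Shadow price of lathe time = 6.

6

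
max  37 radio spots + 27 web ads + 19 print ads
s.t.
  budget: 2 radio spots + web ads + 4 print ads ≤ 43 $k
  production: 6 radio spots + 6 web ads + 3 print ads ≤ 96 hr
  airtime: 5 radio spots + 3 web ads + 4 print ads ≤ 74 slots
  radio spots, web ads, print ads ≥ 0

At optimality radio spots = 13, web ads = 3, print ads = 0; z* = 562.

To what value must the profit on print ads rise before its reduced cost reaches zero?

26

Check each constraint at x*: budget 29/43 (slack 14); production 96/96 (tight); airtime 74/74 (tight).
Slack constraints have shadow price 0 (complementary slackness).
From A_Bᵀ y = c: 6·y_production + 5·y_airtime = 37; 6·y_production + 3·y_airtime = 27.
This yields shadow prices y_production = 2, y_airtime = 5.
print ads enters the basis when its profit ≥ yᵀa₃ = 2·3 + 5·4 = 26.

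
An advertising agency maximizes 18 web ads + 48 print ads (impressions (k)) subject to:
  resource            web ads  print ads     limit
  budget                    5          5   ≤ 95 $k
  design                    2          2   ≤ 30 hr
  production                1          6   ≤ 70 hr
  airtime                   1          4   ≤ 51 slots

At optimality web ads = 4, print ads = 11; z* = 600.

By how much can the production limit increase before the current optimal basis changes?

5

Binding constraints: design, production. The basis is B = [[2,2],[1,6]] with det 10.
Per unit increase in production, x* moves by d = (-0.2, 0.2).
The basis stays optimal until airtime becomes binding; allowable increase = 5 hr.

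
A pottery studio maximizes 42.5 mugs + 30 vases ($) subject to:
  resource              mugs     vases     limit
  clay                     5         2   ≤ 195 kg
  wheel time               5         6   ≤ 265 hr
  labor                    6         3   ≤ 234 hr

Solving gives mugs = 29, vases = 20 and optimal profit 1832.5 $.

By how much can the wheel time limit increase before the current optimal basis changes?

203

Binding constraints: wheel time, labor. The basis is B = [[5,6],[6,3]] with det -21.
Per unit increase in wheel time, x* moves by d = (-0.1429, 0.2857).
The basis stays optimal until mugs reaches 0; allowable increase = 203 hr.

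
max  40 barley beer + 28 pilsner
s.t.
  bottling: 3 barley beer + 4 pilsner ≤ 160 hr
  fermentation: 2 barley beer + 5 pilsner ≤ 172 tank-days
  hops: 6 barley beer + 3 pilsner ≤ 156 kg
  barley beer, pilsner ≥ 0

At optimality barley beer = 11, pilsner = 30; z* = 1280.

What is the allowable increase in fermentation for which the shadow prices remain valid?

11.2

Binding constraints: fermentation, hops. The basis is B = [[2,5],[6,3]] with det -24.
Per unit increase in fermentation, x* moves by d = (-0.125, 0.25).
The basis stays optimal until bottling becomes binding; allowable increase = 11.2 tank-days.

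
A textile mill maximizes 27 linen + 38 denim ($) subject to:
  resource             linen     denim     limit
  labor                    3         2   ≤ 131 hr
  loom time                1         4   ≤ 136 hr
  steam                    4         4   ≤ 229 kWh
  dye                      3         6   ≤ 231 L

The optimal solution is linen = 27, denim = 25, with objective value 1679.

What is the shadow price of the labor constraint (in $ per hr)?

Binding: labor and dye. Non-binding: loom time (9 unused), steam (21 unused).
Slack constraints have shadow price 0 (complementary slackness).
Dual feasibility on the basic columns requires 3·y_labor + 3·y_dye = 27, 2·y_labor + 6·y_dye = 38.
This yields shadow prices y_labor = 4, y_dye = 5.
Shadow price of labor = 4.

4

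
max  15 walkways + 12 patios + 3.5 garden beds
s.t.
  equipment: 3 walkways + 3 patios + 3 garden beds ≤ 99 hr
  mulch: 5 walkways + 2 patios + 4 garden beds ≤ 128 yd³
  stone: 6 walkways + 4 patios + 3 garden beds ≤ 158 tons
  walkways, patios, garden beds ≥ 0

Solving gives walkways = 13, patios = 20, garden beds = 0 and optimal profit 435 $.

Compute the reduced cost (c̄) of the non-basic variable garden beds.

-7

Binding: equipment and stone. Non-binding: mulch (23 unused).
Since mulch is not tight, its dual is 0.
From A_Bᵀ y = c: 3·y_equipment + 6·y_stone = 15; 3·y_equipment + 4·y_stone = 12.
Solving: y_equipment = 2, y_stone = 1.5.
Reduced cost of garden beds: c₃ − yᵀa₃ = 3.5 − (2·3 + 1.5·3) = 3.5 − 10.5 = -7.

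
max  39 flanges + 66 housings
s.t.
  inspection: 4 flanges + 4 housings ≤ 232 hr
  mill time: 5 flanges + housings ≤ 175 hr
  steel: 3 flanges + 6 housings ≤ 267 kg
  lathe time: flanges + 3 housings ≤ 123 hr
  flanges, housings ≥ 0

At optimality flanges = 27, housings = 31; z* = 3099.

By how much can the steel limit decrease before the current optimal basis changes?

Binding constraints: inspection, steel. The basis is B = [[4,4],[3,6]] with det 12.
Per unit decrease in steel, x* moves by d = (0.3333, -0.3333).
The basis stays optimal until mill time becomes binding; allowable decrease = 6.75 kg.

6.75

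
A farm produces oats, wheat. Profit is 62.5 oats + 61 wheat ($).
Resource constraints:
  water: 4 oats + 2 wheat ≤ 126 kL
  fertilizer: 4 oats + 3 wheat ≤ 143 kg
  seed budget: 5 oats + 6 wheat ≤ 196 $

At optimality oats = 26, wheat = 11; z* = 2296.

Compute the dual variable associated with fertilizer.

At the optimum: water uses 126 of 126 (binding); fertilizer uses 137 of 143 (slack = 6); seed budget uses 196 of 196 (binding).
By complementary slackness, y = 0 for the non-binding constraint.
From A_Bᵀ y = c: 4·y_water + 5·y_seed budget = 62.5; 2·y_water + 6·y_seed budget = 61.
This yields shadow prices y_water = 5, y_seed budget = 8.5.
Shadow price of fertilizer = 0.

0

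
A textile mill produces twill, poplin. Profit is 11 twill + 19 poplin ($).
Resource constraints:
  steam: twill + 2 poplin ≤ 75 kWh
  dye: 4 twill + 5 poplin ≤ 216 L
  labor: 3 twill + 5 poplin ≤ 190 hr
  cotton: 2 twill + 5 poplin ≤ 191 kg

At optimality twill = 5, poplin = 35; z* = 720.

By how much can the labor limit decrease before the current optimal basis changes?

2.5

Binding constraints: steam, labor. The basis is B = [[1,2],[3,5]] with det -1.
Per unit decrease in labor, x* moves by d = (-2, 1).
The basis stays optimal until twill reaches 0; allowable decrease = 2.5 hr.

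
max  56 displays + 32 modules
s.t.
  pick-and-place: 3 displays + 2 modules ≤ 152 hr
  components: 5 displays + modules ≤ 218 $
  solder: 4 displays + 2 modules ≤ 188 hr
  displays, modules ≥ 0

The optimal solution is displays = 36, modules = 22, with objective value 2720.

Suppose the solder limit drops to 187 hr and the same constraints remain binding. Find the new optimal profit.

2712

Check each constraint at x*: pick-and-place 152/152 (tight); components 202/218 (slack 16); solder 188/188 (tight).
Since components is not tight, its dual is 0.
The binding rows give the dual system: 3·y_pick-and-place + 4·y_solder = 56 and 2·y_pick-and-place + 2·y_solder = 32.
→ y_pick-and-place = 8 and y_solder = 8.
Δz = y_solder·Δb = 8 × (-1) = -8, so new z* = 2720 − 8 = 2712.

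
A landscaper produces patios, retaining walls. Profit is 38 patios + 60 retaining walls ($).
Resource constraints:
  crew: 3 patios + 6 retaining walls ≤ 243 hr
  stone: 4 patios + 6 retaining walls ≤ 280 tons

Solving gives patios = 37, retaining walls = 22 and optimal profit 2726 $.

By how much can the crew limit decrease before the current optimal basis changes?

33

Binding constraints: crew, stone. The basis is B = [[3,6],[4,6]] with det -6.
Per unit decrease in crew, x* moves by d = (1, -0.6667).
The basis stays optimal until retaining walls reaches 0; allowable decrease = 33 hr.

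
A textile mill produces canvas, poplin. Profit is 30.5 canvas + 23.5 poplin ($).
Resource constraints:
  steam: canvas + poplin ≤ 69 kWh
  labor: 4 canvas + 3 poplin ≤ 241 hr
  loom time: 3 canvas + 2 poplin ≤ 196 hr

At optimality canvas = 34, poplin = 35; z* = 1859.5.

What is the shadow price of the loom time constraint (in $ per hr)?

0

At the optimum: steam uses 69 of 69 (binding); labor uses 241 of 241 (binding); loom time uses 172 of 196 (slack = 24).
Since loom time is not tight, its dual is 0.
Dual feasibility on the basic columns requires 1·y_steam + 4·y_labor = 30.5, 1·y_steam + 3·y_labor = 23.5.
This yields shadow prices y_steam = 2.5, y_labor = 7.
Shadow price of loom time = 0.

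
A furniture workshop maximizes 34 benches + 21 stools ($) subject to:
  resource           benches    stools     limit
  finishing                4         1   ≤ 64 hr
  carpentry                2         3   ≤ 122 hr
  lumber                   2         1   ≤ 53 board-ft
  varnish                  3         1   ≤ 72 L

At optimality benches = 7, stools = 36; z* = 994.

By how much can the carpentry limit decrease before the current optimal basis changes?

90

Binding constraints: finishing, carpentry. The basis is B = [[4,1],[2,3]] with det 10.
Per unit decrease in carpentry, x* moves by d = (0.1, -0.4).
The basis stays optimal until stools reaches 0; allowable decrease = 90 hr.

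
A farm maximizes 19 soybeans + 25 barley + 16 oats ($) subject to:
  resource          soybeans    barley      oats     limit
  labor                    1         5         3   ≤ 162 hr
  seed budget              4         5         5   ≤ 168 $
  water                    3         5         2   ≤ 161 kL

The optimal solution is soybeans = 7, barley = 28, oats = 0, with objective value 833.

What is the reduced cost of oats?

Check each constraint at x*: labor 147/162 (slack 15); seed budget 168/168 (tight); water 161/161 (tight).
Since labor is not tight, its dual is 0.
From A_Bᵀ y = c: 4·y_seed budget + 3·y_water = 19; 5·y_seed budget + 5·y_water = 25.
Solving: y_seed budget = 4, y_water = 1.
Reduced cost of oats: c₃ − yᵀa₃ = 16 − (4·5 + 1·2) = 16 − 22 = -6.

-6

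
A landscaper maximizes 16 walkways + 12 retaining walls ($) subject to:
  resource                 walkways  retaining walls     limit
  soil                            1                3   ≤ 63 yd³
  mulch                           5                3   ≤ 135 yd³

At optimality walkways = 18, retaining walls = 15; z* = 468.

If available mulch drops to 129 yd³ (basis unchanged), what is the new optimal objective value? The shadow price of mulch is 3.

Δb = -6, so new z* = 468 + (3)·(-6) = 468 − 18 = 450.

450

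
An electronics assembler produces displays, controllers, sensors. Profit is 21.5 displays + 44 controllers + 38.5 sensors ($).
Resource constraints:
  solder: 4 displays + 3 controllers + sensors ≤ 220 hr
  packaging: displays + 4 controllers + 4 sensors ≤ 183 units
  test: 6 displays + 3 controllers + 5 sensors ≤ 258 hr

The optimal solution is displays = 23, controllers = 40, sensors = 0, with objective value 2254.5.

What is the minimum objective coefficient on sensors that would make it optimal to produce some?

Binding: packaging and test. Non-binding: solder (8 unused).
By complementary slackness, y = 0 for the non-binding constraint.
The binding rows give the dual system: 1·y_packaging + 6·y_test = 21.5 and 4·y_packaging + 3·y_test = 44.
→ y_packaging = 9.5 and y_test = 2.
sensors enters the basis when its profit ≥ yᵀa₃ = 9.5·4 + 2·5 = 48.

48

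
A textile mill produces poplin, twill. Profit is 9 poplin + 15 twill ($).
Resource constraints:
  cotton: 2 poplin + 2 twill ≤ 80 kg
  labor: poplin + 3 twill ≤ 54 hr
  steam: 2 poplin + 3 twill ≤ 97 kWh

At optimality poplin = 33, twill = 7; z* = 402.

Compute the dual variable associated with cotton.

At the optimum: cotton uses 80 of 80 (binding); labor uses 54 of 54 (binding); steam uses 87 of 97 (slack = 10).
Since steam is not tight, its dual is 0.
Dual feasibility on the basic columns requires 2·y_cotton + 1·y_labor = 9, 2·y_cotton + 3·y_labor = 15.
→ y_cotton = 3 and y_labor = 3.
Shadow price of cotton = 3.

3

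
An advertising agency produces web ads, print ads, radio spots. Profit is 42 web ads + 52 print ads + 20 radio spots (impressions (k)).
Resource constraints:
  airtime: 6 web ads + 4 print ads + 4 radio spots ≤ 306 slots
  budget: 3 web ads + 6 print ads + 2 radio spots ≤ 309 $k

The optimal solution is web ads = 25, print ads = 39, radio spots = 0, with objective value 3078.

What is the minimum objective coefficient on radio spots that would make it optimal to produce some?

28

Both airtime and budget are binding at x*.
Dual feasibility on the basic columns requires 6·y_airtime + 3·y_budget = 42, 4·y_airtime + 6·y_budget = 52.
This yields shadow prices y_airtime = 4, y_budget = 6.
radio spots enters the basis when its profit ≥ yᵀa₃ = 4·4 + 6·2 = 28.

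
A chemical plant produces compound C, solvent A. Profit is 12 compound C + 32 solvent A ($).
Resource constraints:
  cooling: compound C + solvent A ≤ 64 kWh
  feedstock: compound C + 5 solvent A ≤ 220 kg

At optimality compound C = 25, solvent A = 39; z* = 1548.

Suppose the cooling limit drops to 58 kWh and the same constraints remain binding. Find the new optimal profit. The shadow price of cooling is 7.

1506

Δb = -6, so new z* = 1548 + (7)·(-6) = 1548 − 42 = 1506.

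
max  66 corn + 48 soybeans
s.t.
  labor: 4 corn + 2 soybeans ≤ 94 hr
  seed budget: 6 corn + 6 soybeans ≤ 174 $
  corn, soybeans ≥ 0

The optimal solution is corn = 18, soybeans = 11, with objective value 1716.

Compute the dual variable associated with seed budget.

5

At the optimum: labor uses 94 of 94 (binding); seed budget uses 174 of 174 (binding).
From A_Bᵀ y = c: 4·y_labor + 6·y_seed budget = 66; 2·y_labor + 6·y_seed budget = 48.
This yields shadow prices y_labor = 9, y_seed budget = 5.
Shadow price of seed budget = 5.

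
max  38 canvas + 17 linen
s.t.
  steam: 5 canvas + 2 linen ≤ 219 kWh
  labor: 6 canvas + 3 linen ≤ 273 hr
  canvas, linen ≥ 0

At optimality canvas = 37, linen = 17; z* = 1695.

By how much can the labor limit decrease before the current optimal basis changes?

Binding constraints: steam, labor. The basis is B = [[5,2],[6,3]] with det 3.
Per unit decrease in labor, x* moves by d = (0.6667, -1.6667).
The basis stays optimal until linen reaches 0; allowable decrease = 10.2 hr.

10.2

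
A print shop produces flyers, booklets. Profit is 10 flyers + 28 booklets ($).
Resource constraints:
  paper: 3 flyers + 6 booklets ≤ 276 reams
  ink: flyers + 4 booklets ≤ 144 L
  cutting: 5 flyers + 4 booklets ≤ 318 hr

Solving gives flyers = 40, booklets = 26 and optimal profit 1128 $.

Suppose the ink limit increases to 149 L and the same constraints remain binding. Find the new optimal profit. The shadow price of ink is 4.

1148

Δb = 5, so new z* = 1128 + (4)·(5) = 1128 + 20 = 1148.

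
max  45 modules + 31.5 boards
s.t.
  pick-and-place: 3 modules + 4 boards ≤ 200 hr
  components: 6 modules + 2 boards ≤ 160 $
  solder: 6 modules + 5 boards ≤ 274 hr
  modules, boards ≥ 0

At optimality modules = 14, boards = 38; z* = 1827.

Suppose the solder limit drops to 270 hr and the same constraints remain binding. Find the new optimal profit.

1805

Binding: components and solder. Non-binding: pick-and-place (6 unused).
By complementary slackness, y = 0 for the non-binding constraint.
Dual feasibility on the basic columns requires 6·y_components + 6·y_solder = 45, 2·y_components + 5·y_solder = 31.5.
This yields shadow prices y_components = 2, y_solder = 5.5.
Δz = y_solder·Δb = 5.5 × (-4) = -22, so new z* = 1827 − 22 = 1805.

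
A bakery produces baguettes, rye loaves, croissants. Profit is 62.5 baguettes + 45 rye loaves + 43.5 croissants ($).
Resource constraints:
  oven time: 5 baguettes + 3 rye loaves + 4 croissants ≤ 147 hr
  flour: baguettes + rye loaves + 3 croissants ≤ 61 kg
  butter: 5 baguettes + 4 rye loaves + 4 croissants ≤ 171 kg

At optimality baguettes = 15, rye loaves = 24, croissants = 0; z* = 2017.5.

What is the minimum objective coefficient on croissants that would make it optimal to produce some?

50

At the optimum: oven time uses 147 of 147 (binding); flour uses 39 of 61 (slack = 22); butter uses 171 of 171 (binding).
Slack constraints have shadow price 0 (complementary slackness).
The binding rows give the dual system: 5·y_oven time + 5·y_butter = 62.5 and 3·y_oven time + 4·y_butter = 45.
Solving: y_oven time = 5, y_butter = 7.5.
croissants enters the basis when its profit ≥ yᵀa₃ = 5·4 + 7.5·4 = 50.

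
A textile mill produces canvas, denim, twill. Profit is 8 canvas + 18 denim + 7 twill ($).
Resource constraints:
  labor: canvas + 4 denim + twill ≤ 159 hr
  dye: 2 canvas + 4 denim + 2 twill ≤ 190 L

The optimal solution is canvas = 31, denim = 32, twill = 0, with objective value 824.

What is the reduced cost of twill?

Check each constraint at x*: labor 159/159 (tight); dye 190/190 (tight).
Dual feasibility on the basic columns requires 1·y_labor + 2·y_dye = 8, 4·y_labor + 4·y_dye = 18.
→ y_labor = 1 and y_dye = 3.5.
Reduced cost of twill: c₃ − yᵀa₃ = 7 − (1·1 + 3.5·2) = 7 − 8 = -1.

-1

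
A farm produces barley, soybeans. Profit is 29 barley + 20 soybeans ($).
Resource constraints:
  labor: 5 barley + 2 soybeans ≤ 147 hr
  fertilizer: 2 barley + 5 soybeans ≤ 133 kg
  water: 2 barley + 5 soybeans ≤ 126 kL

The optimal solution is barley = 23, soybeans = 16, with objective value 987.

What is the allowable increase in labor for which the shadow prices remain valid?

168

Binding constraints: labor, water. The basis is B = [[5,2],[2,5]] with det 21.
Per unit increase in labor, x* moves by d = (0.2381, -0.0952).
The basis stays optimal until soybeans reaches 0; allowable increase = 168 hr.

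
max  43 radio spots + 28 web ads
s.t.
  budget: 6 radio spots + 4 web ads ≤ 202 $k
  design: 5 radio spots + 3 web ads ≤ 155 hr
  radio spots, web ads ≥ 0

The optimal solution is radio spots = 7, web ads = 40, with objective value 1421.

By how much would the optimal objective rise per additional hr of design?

Check each constraint at x*: budget 202/202 (tight); design 155/155 (tight).
Dual feasibility on the basic columns requires 6·y_budget + 5·y_design = 43, 4·y_budget + 3·y_design = 28.
This yields shadow prices y_budget = 5.5, y_design = 2.
Shadow price of design = 2.

2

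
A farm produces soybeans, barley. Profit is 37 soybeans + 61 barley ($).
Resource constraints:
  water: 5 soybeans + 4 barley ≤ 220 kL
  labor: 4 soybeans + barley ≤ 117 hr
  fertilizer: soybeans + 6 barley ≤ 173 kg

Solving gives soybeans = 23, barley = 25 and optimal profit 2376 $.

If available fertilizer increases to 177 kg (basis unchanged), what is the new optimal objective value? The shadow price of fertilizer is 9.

Δb = 4, so new z* = 2376 + (9)·(4) = 2376 + 36 = 2412.

2412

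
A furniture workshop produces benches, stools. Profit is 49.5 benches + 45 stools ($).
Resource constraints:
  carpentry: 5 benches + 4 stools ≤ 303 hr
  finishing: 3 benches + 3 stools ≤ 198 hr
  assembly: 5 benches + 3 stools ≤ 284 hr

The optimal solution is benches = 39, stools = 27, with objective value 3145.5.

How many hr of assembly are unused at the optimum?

8

assembly used = 5·39 + 3·27 = 276; slack = 284 − 276 = 8.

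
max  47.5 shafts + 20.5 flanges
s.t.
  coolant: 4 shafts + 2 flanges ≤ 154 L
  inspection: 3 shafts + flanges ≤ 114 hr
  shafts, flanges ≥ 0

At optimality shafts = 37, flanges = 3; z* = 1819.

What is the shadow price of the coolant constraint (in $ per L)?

Both coolant and inspection are binding at x*.
The binding rows give the dual system: 4·y_coolant + 3·y_inspection = 47.5 and 2·y_coolant + 1·y_inspection = 20.5.
→ y_coolant = 7 and y_inspection = 6.5.
Shadow price of coolant = 7.

7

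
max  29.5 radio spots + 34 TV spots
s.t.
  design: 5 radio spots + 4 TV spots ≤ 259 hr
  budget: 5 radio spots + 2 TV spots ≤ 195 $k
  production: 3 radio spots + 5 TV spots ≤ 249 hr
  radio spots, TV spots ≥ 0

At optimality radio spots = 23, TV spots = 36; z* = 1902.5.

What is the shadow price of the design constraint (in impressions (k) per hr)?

Binding: design and production. Non-binding: budget (8 unused).
Slack constraints have shadow price 0 (complementary slackness).
Dual feasibility on the basic columns requires 5·y_design + 3·y_production = 29.5, 4·y_design + 5·y_production = 34.
→ y_design = 3.5 and y_production = 4.
Shadow price of design = 3.5.

3.5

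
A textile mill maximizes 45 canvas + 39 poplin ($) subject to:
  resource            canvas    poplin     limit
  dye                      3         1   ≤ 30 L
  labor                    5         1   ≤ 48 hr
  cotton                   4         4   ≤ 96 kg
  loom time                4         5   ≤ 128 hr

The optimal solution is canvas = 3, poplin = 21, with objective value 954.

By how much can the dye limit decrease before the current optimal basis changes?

6

Binding constraints: dye, cotton. The basis is B = [[3,1],[4,4]] with det 8.
Per unit decrease in dye, x* moves by d = (-0.5, 0.5).
The basis stays optimal until canvas reaches 0; allowable decrease = 6 L.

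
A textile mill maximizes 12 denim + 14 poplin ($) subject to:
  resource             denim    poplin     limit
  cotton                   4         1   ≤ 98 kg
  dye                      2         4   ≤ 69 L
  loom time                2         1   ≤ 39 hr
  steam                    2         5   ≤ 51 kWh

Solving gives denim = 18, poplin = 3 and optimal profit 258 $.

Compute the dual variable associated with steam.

Binding: loom time and steam. Non-binding: cotton (23 unused), dye (21 unused).
By complementary slackness, y = 0 for the non-binding constraints.
From A_Bᵀ y = c: 2·y_loom time + 2·y_steam = 12; 1·y_loom time + 5·y_steam = 14.
→ y_loom time = 4 and y_steam = 2.
Shadow price of steam = 2.

2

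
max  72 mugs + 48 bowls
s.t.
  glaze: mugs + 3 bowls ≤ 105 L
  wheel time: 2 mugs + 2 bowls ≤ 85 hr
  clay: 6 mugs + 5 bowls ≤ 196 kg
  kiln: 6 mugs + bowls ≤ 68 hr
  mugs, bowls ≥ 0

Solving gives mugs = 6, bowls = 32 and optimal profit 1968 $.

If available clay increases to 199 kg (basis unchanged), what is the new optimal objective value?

1995

Check each constraint at x*: glaze 102/105 (slack 3); wheel time 76/85 (slack 9); clay 196/196 (tight); kiln 68/68 (tight).
Since glaze, wheel time are not tight, their duals are 0.
From A_Bᵀ y = c: 6·y_clay + 6·y_kiln = 72; 5·y_clay + 1·y_kiln = 48.
This yields shadow prices y_clay = 9, y_kiln = 3.
Δz = y_clay·Δb = 9 × (3) = 27, so new z* = 1968 + 27 = 1995.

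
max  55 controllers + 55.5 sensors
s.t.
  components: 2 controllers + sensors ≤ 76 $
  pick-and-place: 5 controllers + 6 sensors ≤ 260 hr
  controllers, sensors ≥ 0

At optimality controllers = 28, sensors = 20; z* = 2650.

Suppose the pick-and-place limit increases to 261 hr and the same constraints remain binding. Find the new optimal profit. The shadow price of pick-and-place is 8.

2658

Δb = 1, so new z* = 2650 + (8)·(1) = 2650 + 8 = 2658.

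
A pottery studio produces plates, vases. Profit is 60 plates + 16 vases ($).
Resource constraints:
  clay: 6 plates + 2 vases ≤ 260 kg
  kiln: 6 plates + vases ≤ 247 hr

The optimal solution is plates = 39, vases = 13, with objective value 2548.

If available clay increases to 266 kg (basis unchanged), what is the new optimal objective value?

Check each constraint at x*: clay 260/260 (tight); kiln 247/247 (tight).
The binding rows give the dual system: 6·y_clay + 6·y_kiln = 60 and 2·y_clay + 1·y_kiln = 16.
→ y_clay = 6 and y_kiln = 4.
Δz = y_clay·Δb = 6 × (6) = 36, so new z* = 2548 + 36 = 2584.

2584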